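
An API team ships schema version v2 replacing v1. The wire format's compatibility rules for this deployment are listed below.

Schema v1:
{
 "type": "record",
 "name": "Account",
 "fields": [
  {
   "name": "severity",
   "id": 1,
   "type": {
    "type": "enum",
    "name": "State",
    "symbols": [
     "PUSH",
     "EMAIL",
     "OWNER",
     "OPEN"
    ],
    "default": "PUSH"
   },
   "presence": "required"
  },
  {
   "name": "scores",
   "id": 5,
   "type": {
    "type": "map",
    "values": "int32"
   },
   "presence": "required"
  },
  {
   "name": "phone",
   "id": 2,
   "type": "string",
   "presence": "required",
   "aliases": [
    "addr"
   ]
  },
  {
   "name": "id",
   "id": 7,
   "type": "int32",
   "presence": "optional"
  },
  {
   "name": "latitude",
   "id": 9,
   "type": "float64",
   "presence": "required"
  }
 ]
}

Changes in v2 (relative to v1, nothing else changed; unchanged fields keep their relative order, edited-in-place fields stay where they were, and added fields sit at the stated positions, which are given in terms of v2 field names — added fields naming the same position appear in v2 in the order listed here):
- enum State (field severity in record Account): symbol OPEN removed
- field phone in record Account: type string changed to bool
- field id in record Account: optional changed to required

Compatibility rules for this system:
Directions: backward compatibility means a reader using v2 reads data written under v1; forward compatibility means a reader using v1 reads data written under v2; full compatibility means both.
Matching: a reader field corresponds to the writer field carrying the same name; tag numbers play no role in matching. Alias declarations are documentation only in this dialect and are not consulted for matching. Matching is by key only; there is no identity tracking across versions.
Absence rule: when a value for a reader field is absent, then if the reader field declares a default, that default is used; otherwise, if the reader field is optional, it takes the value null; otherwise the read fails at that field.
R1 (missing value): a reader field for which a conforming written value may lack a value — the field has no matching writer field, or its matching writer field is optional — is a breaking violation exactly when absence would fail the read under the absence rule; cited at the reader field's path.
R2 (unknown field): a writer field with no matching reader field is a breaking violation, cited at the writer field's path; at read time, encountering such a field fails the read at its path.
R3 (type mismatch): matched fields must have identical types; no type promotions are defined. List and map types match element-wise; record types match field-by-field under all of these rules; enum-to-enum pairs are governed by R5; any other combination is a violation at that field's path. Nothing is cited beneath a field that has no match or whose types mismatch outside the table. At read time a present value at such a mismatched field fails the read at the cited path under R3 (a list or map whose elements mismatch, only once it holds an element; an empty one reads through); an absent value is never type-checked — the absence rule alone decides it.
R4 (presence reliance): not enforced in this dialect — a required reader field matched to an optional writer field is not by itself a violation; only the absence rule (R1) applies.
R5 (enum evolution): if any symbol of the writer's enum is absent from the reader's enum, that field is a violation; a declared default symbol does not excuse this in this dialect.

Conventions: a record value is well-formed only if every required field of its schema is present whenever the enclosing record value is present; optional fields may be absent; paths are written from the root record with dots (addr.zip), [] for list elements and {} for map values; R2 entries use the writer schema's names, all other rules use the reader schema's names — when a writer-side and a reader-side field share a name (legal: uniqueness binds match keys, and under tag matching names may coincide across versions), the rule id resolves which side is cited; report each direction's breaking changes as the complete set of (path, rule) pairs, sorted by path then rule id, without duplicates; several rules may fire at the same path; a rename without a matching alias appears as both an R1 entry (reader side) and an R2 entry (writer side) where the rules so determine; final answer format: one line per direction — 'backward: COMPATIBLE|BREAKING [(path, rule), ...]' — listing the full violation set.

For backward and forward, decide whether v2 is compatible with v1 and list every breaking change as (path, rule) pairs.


backward: BREAKING [(id, R1), (phone, R3), (severity, R5)]; forward: BREAKING [(phone, R3)]

arrows below run writer -> reader for Account
backward analysis of Account with v2 as reader and v1 as writer:
  State -> State, writer required: severity aligns to severity
  map<string, int32> -> map<string, int32>, writer required: scores aligns to scores
  string -> bool, writer required: phone aligns to phone
  int32 -> int32, writer optional: id aligns to id
  float64 -> float64, writer required: latitude aligns to latitude
  violation R1 at id
  violation R3 at phone
  violation R5 at severity
  => backward: BREAKING (3)
forward analysis of Account with v1 as reader and v2 as writer:
  State -> State, writer required: severity aligns to severity
  map<string, int32> -> map<string, int32>, writer required: scores aligns to scores
  bool -> string, writer required: phone aligns to phone
  int32 -> int32, writer required: id aligns to id
  float64 -> float64, writer required: latitude aligns to latitude
  violation R3 at phone
  => forward: BREAKING (1)


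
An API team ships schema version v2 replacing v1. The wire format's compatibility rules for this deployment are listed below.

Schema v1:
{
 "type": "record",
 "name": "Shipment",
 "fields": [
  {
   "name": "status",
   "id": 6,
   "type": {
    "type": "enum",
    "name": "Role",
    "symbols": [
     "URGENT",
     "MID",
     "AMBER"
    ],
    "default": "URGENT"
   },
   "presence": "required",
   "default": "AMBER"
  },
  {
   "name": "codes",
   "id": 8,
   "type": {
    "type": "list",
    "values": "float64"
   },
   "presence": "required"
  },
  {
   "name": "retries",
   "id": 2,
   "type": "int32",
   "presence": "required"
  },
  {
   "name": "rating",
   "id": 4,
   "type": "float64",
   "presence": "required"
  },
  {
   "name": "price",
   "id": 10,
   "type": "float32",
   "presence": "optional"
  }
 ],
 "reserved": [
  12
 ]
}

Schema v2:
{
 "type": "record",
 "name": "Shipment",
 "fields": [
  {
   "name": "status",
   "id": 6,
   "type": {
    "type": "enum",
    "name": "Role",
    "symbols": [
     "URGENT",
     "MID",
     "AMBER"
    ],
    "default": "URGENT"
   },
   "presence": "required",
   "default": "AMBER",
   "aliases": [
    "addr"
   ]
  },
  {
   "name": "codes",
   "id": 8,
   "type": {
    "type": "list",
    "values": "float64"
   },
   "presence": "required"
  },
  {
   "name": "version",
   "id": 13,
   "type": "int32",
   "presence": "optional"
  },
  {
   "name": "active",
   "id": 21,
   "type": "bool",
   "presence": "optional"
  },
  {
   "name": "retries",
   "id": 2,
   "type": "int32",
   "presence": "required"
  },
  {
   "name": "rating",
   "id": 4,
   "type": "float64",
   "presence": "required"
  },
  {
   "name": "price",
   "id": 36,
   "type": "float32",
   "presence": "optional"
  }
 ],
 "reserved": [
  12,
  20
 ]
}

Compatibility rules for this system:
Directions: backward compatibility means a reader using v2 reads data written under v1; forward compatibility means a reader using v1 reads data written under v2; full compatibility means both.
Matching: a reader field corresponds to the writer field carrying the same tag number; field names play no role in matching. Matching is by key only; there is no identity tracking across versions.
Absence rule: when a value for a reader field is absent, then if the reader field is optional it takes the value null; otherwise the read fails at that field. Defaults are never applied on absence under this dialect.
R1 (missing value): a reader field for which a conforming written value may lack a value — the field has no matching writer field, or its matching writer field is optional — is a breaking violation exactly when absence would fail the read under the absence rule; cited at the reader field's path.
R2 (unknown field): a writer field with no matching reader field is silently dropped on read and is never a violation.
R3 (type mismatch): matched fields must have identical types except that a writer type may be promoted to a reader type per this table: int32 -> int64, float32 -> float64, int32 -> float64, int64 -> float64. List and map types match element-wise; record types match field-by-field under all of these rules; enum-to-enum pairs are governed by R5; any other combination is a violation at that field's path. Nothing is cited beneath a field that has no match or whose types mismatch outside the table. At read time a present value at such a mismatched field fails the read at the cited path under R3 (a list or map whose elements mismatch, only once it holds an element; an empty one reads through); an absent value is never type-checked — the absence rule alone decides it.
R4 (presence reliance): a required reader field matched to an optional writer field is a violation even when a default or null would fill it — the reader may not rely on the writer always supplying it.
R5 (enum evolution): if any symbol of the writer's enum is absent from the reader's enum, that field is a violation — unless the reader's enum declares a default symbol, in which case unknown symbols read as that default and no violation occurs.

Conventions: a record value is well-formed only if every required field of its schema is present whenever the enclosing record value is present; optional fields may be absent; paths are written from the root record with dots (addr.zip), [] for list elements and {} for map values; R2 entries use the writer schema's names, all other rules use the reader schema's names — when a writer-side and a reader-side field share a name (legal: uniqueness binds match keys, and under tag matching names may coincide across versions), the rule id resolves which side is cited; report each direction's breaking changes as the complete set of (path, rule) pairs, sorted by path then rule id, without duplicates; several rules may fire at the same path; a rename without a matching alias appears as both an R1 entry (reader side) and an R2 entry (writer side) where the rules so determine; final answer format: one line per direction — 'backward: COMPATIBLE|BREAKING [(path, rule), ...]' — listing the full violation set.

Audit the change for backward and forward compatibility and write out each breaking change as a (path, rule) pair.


backward: COMPATIBLE []; forward: COMPATIBLE []

in Shipment below, arrows point writer -> reader
backward for Shipment (reader v2, writer v1):
  status: Role -> Role, writer required; from status
  codes: list<float64> -> list<float64>, writer required; from codes
  version: no writer match
  active: no writer match
  retries: int32 -> int32, writer required; from retries
  rating: float64 -> float64, writer required; from rating
  price: no writer match
  writer field price has no reader counterpart
  => backward verdict for Shipment: COMPATIBLE, no violations
forward for Shipment (reader v1, writer v2):
  status: Role -> Role, writer required; from status
  codes: list<float64> -> list<float64>, writer required; from codes
  retries: int32 -> int32, writer required; from retries
  rating: float64 -> float64, writer required; from rating
  price: no writer match
  writer field version has no reader counterpart
  writer field active has no reader counterpart
  writer field price has no reader counterpart
  => forward verdict for Shipment: COMPATIBLE, no violations


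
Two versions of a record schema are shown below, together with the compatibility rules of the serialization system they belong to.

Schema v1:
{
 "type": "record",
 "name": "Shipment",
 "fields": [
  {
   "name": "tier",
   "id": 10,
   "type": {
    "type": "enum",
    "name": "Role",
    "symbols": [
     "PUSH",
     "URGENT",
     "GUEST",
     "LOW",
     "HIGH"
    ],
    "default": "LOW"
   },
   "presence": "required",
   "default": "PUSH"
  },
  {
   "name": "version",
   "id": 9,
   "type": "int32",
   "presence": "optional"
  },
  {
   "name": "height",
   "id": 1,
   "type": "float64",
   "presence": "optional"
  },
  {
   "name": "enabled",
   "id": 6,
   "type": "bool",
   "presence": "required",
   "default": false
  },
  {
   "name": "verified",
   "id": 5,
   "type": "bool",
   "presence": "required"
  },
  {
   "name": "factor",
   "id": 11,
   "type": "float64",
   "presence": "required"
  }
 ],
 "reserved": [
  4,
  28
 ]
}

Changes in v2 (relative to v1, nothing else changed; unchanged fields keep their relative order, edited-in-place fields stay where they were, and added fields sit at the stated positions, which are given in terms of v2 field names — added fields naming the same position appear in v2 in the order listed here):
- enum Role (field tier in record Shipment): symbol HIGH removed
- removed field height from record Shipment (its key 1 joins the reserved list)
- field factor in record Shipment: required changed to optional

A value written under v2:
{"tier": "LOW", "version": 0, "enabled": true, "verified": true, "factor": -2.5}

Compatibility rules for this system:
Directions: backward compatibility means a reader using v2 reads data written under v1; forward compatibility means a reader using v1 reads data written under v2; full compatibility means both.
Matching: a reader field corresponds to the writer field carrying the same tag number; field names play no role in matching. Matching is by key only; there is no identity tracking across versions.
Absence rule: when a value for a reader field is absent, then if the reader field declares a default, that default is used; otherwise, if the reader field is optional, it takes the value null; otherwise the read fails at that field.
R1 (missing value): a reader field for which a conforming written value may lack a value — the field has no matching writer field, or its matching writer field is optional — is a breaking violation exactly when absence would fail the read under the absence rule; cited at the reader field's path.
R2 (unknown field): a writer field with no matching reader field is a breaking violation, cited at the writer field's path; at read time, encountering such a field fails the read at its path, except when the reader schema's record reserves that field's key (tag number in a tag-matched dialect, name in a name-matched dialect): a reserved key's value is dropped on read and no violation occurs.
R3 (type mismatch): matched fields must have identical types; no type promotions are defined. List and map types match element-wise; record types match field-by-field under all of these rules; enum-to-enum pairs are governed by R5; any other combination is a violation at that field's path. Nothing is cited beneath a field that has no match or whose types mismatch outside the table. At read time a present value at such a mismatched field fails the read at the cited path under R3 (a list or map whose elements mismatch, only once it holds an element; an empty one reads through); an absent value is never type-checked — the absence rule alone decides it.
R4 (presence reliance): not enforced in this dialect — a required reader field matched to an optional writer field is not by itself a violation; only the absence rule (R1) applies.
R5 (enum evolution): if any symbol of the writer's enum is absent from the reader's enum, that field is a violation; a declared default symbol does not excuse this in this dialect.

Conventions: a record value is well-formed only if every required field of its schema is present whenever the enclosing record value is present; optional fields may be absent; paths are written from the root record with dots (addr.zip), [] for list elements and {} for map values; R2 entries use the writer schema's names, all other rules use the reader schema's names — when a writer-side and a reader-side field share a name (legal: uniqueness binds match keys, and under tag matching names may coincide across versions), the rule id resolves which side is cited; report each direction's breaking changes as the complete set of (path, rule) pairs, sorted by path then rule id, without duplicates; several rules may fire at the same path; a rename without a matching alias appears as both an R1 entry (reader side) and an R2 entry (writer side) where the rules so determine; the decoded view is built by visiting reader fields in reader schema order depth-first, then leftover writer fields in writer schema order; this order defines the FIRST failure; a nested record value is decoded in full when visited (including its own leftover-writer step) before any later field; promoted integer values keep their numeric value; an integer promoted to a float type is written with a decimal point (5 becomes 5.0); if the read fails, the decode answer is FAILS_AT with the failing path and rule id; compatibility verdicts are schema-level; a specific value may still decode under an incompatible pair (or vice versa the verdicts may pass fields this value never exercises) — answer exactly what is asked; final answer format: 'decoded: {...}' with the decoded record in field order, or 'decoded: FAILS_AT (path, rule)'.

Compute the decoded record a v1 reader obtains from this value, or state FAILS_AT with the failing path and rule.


decoded: {"tier": "LOW", "version": 0, "height": null, "enabled": true, "verified": true, "factor": -2.5}

in Shipment below, arrows point writer -> reader
decoding the Shipment value with the v1 reader:
  tier := "LOW"
  version := 0
  height := null (not supplied -> null)
  enabled := true
  verified := true
  factor := -2.5
  => decoded: {"tier": "LOW", "version": 0, "height": null, "enabled": true, "verified": true, "factor": -2.5}
remaining Shipment differences; none change what is asked:
  enum Role (field tier in record Shipment): symbol HIGH removed -> schema-level compatibility only; this Shipment value's decode is unchanged
  removed field height from record Shipment (its key 1 joins the reserved list) -> fires no rule on Shipment under this dialect and leaves the result unchanged
  field factor in record Shipment: required changed to optional -> schema-level compatibility only; this Shipment value's decode is unchanged


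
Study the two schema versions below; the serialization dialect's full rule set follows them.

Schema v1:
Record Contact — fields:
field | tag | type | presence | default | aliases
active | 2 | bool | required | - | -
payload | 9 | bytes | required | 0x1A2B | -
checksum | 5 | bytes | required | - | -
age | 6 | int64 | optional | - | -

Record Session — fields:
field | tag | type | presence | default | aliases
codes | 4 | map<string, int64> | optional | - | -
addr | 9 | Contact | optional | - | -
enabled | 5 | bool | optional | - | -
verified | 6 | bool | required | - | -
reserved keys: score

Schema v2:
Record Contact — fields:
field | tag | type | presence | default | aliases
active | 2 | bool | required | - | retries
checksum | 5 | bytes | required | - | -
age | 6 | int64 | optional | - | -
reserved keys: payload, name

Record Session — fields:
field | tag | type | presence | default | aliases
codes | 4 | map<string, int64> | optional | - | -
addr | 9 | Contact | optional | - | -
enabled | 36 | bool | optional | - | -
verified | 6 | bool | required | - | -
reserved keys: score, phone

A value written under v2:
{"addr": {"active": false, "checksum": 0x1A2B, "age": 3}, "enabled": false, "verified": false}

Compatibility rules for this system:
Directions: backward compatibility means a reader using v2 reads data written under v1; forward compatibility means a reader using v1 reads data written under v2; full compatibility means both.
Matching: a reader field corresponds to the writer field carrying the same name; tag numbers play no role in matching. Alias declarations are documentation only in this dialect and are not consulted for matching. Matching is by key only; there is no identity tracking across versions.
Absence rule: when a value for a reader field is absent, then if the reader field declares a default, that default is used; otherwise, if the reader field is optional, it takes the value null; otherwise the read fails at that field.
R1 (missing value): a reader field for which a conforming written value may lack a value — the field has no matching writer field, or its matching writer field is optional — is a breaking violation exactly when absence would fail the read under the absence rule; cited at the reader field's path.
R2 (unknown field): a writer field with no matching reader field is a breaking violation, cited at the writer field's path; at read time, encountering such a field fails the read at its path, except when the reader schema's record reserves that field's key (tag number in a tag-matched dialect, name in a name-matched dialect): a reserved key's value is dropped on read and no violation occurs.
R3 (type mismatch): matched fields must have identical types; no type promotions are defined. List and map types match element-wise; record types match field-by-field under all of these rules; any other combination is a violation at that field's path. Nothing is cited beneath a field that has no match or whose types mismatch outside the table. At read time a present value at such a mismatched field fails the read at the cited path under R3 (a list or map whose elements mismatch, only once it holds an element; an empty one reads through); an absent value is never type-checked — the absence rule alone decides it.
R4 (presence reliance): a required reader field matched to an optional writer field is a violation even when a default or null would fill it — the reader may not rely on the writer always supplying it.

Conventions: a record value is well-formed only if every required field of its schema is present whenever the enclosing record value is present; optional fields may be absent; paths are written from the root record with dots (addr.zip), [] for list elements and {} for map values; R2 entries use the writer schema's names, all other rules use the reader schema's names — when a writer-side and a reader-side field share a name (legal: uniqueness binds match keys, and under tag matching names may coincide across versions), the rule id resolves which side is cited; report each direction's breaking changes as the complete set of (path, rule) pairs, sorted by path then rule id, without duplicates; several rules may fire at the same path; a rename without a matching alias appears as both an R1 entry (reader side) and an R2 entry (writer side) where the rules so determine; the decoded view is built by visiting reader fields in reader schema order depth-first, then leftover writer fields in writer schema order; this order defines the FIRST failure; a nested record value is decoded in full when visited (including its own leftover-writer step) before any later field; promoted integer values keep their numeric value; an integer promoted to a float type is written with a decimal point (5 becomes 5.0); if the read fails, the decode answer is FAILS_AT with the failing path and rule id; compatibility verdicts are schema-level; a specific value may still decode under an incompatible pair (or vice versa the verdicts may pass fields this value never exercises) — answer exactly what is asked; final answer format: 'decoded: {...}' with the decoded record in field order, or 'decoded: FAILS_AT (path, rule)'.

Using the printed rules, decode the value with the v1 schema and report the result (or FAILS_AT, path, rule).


decoded: {"codes": null, "addr": {"active": false, "payload": 0x1A2B, "checksum": 0x1A2B, "age": 3}, "enabled": false, "verified": false}

in Session below, arrows point writer -> reader
decode (reader v1):
  codes := null (missing; optional => null)
  addr.active := false
  addr.payload := 0x1A2B (missing; default applied)
  addr.checksum := 0x1A2B
  addr.age := 3
  enabled := false
  verified := false
  => decoded: {"codes": null, "addr": {"active": false, "payload": 0x1A2B, "checksum": 0x1A2B, "age": 3}, "enabled": false, "verified": false}
ruling out the remaining Session differences:
  removed field payload from record Contact (its key "payload" joins the reserved list) -> triggers nothing under the printed rules; the Session answer is the same either way
  field enabled in record Session: tag 5 changed to 36 -> triggers nothing under the printed rules; the Session answer is the same either way


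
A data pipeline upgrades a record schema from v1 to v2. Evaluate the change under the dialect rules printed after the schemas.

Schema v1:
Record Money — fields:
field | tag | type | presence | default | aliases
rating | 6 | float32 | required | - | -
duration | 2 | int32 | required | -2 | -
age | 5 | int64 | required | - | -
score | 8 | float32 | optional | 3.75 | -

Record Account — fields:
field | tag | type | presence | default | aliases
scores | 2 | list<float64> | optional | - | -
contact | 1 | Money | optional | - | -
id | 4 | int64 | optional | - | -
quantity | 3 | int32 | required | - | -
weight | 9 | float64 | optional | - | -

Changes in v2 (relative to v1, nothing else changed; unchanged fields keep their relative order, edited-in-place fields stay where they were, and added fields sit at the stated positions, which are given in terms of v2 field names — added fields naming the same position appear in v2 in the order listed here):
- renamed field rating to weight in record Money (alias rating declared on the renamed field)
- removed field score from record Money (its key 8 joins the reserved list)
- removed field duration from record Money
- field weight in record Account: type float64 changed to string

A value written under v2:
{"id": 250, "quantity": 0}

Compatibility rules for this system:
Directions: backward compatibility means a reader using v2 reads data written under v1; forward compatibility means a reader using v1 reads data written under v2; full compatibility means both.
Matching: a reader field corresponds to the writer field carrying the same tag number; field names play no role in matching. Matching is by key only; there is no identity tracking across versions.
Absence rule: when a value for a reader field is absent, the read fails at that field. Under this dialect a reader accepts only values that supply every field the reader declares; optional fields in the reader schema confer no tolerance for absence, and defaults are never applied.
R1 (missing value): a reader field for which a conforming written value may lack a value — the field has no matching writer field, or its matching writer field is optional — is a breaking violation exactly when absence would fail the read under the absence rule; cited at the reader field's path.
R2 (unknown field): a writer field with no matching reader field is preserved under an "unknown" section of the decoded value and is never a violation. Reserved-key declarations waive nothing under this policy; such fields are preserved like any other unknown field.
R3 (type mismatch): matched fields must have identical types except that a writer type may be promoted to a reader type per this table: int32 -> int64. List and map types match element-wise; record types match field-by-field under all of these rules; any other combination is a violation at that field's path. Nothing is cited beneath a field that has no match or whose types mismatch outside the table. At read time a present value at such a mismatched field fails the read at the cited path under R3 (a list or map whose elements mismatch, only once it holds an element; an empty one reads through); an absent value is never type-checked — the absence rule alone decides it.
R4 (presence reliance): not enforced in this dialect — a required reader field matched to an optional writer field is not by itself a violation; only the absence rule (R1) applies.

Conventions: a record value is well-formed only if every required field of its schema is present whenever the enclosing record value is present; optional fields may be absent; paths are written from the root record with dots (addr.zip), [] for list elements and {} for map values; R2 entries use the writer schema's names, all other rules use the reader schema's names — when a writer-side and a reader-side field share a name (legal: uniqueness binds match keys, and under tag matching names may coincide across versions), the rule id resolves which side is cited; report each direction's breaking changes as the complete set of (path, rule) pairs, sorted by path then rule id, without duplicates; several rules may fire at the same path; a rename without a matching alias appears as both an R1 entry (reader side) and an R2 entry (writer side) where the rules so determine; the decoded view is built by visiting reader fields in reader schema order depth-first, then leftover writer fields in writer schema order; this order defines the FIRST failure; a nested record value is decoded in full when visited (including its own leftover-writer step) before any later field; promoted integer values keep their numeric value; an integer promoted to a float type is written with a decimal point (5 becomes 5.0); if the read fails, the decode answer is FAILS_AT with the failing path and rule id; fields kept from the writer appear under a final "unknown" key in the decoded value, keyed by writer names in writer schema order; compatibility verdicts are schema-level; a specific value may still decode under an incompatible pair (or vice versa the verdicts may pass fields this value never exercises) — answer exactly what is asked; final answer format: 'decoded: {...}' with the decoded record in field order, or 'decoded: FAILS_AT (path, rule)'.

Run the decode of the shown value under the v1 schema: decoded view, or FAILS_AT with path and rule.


decoded: FAILS_AT (scores, R1)

the writer's type comes first in each Account pair
decode (reader v1):
  read fails at scores under R1 (no fill)
  => FAILS_AT (scores, R1)
ruling out the remaining Account differences:
  renamed field rating to weight in record Money (alias rating declared on the renamed field) -> inert under this dialect — no rule fires on Account and the result does not move
  removed field score from record Money (its key 8 joins the reserved list) -> affects the rule determinations only; this particular Account value decodes identically
  removed field duration from record Money -> affects the rule determinations only; this particular Account value decodes identically
  field weight in record Account: type float64 changed to string -> affects the rule determinations only; this particular Account value decodes identically


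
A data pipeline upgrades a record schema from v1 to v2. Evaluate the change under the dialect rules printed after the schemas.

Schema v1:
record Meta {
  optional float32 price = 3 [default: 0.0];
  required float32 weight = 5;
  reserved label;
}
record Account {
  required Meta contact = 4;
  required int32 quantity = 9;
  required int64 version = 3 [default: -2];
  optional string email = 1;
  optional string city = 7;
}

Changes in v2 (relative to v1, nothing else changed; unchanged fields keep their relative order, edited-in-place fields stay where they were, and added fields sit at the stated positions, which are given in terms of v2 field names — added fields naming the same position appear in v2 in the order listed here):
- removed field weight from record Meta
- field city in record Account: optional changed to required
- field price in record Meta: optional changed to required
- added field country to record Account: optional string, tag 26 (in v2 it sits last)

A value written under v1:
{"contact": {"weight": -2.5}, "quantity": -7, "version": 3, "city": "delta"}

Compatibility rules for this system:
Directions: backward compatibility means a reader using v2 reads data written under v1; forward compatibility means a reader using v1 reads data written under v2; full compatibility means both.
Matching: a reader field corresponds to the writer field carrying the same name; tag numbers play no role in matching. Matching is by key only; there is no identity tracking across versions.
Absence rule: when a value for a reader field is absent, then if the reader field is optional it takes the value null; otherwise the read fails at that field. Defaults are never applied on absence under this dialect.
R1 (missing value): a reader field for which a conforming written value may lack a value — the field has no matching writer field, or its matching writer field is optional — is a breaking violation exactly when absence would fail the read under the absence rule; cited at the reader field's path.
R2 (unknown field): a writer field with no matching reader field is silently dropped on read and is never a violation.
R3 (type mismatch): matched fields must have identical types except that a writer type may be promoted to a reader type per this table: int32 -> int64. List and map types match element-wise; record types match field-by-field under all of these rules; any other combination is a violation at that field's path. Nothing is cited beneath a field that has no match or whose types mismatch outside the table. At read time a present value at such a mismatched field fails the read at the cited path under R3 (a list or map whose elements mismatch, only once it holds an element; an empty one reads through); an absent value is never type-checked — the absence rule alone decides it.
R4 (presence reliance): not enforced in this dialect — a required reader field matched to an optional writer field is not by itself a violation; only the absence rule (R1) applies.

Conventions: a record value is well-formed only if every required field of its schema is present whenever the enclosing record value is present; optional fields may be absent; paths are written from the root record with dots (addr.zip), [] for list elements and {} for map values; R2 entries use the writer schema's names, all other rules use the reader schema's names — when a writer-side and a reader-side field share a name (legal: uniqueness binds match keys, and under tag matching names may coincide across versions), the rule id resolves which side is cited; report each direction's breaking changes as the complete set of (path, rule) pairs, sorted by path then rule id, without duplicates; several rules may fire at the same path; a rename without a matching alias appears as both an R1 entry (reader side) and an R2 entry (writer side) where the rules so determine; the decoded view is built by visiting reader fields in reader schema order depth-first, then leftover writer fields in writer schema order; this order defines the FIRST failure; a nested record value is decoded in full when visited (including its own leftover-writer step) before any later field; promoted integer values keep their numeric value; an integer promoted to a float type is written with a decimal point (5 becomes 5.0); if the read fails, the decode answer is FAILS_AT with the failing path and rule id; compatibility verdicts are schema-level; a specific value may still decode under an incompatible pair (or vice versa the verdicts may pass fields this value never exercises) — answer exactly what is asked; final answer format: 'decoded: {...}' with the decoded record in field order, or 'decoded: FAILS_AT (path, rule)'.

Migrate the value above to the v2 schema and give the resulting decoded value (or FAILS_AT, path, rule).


in Account below, arrows point writer -> reader
decoding the Account value with the v2 reader:
  read fails at contact.price under R1 (no fill)
  => FAILS_AT (contact.price, R1)
the other Account changes do not affect what is asked:
  removed field weight from record Meta -> shifts the Account verdicts, not this decode
  field city in record Account: optional changed to required -> shifts the Account verdicts, not this decode
  added field country to record Account: optional string, tag 26 (in v2 it sits last) -> no rule fires on it and the decoded Account view is identical with or without it

decoded: FAILS_AT (contact.price, R1)


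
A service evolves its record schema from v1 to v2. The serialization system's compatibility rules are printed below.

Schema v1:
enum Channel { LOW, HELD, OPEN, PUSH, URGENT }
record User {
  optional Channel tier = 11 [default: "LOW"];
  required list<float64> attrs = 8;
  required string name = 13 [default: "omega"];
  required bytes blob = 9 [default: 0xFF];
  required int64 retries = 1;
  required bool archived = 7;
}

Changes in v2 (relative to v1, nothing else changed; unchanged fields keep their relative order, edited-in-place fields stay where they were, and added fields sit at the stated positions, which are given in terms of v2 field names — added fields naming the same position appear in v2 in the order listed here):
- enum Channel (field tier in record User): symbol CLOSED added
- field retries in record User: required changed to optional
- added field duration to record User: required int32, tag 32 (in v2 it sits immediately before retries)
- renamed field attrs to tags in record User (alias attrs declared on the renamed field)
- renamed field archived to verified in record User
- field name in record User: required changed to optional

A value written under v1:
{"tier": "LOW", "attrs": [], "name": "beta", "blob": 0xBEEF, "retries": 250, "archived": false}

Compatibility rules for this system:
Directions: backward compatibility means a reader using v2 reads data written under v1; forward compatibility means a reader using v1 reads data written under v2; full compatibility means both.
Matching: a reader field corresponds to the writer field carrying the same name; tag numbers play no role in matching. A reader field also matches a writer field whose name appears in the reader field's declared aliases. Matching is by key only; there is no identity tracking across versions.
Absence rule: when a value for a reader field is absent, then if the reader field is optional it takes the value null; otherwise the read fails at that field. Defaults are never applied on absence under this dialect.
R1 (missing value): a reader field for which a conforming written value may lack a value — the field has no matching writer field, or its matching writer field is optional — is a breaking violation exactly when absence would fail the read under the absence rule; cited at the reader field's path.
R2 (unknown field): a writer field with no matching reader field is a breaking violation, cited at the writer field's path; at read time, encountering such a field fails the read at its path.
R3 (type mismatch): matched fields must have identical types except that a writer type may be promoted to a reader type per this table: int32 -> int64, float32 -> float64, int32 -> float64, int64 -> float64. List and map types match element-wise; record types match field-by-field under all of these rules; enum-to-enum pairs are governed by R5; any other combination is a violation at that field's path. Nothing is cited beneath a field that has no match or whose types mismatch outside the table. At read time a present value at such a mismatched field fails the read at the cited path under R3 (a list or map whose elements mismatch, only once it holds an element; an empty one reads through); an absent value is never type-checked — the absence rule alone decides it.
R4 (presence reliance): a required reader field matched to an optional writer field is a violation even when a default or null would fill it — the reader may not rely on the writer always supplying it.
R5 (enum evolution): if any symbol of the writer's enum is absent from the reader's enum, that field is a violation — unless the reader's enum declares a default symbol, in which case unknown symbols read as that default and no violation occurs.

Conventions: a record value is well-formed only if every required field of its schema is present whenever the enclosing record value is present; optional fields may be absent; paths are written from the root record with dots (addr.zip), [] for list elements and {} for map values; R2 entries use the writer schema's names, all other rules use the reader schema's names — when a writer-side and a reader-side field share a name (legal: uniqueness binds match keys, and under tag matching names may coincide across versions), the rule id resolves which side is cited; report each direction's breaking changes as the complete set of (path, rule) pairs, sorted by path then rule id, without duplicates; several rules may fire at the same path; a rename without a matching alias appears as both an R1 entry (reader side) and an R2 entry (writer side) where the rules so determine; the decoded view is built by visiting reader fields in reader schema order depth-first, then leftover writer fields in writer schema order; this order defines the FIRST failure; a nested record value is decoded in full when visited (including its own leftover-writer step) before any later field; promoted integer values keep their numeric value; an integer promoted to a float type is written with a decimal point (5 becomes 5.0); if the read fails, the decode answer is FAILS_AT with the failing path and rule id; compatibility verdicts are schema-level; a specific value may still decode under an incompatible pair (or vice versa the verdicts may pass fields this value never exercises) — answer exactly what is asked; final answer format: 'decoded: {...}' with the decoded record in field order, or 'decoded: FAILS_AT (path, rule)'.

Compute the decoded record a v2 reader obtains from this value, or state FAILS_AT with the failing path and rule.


decoded: FAILS_AT (duration, R1)

the writer's type comes first in each User pair
decode (reader v2):
  tier := "LOW"
  tags := [] (from writer attrs)
  name := "beta"
  blob := 0xBEEF
  read fails at duration under R1 (no fill)
  => FAILS_AT (duration, R1)
the other User changes do not affect what is asked:
  enum Channel (field tier in record User): symbol CLOSED added -> affects the rule determinations only; this particular User value decodes identically
  field retries in record User: required changed to optional -> affects the rule determinations only; this particular User value decodes identically
  renamed field attrs to tags in record User (alias attrs declared on the renamed field) -> affects the rule determinations only; this particular User value decodes identically
  renamed field archived to verified in record User -> affects the rule determinations only; this particular User value decodes identically
  field name in record User: required changed to optional -> affects the rule determinations only; this particular User value decodes identically
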